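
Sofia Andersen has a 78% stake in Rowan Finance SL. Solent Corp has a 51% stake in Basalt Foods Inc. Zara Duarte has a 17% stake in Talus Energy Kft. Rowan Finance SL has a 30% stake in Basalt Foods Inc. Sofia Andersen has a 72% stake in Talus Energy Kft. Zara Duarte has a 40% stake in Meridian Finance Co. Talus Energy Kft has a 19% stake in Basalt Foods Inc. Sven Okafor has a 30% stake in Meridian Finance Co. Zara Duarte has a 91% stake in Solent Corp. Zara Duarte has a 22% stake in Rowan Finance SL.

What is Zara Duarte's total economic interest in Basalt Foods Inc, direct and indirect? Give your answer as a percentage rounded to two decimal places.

Zara reaches Basalt along 3 paths.
Via Rowan: 22% × 30% = 6.6%.
Via Solent: 91% × 51% = 46.41%.
Via Talus: 17% × 19% = 3.23%.
Total: 6.6% + 46.41% + 3.23% = 56.24%.

56.24%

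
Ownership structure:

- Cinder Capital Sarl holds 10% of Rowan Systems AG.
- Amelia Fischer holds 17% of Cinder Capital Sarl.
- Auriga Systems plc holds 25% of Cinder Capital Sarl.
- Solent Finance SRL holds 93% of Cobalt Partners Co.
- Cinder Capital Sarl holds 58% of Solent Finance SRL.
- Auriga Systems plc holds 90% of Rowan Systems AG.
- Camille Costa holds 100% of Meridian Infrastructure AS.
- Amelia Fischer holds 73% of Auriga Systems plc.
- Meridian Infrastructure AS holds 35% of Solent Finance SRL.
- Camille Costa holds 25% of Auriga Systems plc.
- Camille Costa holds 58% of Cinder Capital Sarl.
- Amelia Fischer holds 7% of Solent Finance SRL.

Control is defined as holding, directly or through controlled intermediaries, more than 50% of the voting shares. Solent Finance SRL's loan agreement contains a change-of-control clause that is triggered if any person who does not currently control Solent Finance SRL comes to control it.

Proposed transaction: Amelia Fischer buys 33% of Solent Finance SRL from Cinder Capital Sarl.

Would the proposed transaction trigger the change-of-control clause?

The purchase adds only to Amelia's holdings (Cinder's stake shrinks), so Amelia is the only person who could newly come to control Solent.
Amelia holds 73% of Auriga, so Amelia controls Auriga.
Auriga holds 90% of Rowan, so Amelia controls Rowan.
In Solent, Amelia's side holds only 7%, not > 50%.
So before the transaction, Amelia does not control Solent.
After the purchase, Amelia's direct stake in Solent rises to 7% + 33% = 40%, and Cinder's stake falls to 25%.
After the transaction, Amelia's side holds 40% of Solent, not > 50%, so Amelia still does not control Solent.
No new person acquires control, so the clause is not triggered.

No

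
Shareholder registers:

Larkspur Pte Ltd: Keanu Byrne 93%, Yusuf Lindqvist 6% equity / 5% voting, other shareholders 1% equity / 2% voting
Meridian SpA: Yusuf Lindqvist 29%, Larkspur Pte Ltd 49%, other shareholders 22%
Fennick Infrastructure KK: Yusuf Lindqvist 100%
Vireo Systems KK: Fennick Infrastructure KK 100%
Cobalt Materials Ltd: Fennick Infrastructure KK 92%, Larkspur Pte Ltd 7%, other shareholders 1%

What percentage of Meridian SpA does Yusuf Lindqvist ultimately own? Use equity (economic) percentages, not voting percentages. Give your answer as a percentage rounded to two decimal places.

Yusuf reaches Meridian along 2 paths.
Direct stake: 29% = 29%.
Via Larkspur: 6% × 49% = 2.94%.
Total: 29% + 2.94% = 31.94%.

31.94%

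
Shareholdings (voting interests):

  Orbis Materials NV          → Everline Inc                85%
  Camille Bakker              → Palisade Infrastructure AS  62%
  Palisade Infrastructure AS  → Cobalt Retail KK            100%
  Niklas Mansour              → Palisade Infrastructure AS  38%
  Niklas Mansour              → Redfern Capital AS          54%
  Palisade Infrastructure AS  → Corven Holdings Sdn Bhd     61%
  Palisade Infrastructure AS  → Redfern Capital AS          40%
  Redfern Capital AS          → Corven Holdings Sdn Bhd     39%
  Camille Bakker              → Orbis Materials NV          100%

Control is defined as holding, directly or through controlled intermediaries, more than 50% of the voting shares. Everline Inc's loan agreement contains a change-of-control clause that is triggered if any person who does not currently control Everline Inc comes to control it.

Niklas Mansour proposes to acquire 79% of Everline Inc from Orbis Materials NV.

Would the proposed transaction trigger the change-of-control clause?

Yes

The purchase adds only to Niklas's holdings (Orbis's stake shrinks), so Niklas is the only person who could newly come to control Everline.
Niklas holds 54% of Redfern, so Niklas controls Redfern.
Neither Niklas nor any entity Niklas controls holds any voting interest in Everline.
So before the transaction, Niklas does not control Everline.
After the purchase, Niklas holds 79% of Everline directly, and Orbis's stake falls to 6%.
Niklas holds 79% of Everline, so Niklas controls Everline.
Niklas did not control Everline before and does after, so the clause is triggered.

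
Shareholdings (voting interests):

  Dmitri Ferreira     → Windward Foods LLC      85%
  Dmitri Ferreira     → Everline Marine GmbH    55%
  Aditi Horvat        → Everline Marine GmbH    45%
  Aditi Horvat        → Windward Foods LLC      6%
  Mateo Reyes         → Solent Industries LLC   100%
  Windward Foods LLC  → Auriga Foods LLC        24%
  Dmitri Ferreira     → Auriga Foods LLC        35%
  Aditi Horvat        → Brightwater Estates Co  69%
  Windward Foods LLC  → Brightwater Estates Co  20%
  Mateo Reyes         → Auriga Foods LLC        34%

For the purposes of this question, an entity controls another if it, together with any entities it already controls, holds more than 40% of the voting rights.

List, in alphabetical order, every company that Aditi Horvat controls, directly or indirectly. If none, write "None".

Brightwater Estates Co, Everline Marine GmbH

Aditi holds 45% of Everline, so Aditi controls Everline.
Aditi holds 69% of Brightwater, so Aditi controls Brightwater.
No other company's threshold is met.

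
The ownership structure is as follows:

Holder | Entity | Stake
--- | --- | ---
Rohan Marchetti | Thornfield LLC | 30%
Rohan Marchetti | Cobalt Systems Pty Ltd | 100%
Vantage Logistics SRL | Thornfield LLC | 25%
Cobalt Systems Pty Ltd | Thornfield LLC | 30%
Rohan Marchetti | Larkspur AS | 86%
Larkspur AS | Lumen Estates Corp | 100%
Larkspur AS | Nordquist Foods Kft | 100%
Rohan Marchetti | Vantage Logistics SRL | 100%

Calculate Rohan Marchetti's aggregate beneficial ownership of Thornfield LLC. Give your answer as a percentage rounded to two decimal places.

85.00%

Rohan reaches Thornfield along 3 paths.
Via Cobalt: 100% × 30% = 30%.
Direct stake: 30% = 30%.
Via Vantage: 100% × 25% = 25%.
Total: 30% + 30% + 25% = 85%.
Rounded: 85.00%.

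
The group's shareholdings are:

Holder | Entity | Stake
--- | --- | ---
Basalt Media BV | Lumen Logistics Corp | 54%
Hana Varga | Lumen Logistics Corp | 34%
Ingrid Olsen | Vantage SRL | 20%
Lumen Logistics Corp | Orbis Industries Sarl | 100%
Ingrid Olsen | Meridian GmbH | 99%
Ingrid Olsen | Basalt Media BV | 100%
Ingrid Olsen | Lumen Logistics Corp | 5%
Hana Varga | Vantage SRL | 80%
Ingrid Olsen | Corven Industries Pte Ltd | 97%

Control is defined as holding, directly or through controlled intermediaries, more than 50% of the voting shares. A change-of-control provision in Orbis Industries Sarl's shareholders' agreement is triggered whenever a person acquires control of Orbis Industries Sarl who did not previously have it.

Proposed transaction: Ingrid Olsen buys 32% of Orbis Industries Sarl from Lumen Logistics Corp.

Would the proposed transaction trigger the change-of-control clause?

No

The purchase adds only to Ingrid's holdings (Lumen's stake shrinks), so Ingrid is the only person who could newly come to control Orbis.
Ingrid holds 100% of Basalt, so Ingrid controls Basalt.
Basalt and Ingrid together hold 54% + 5% = 59% of Lumen, so Ingrid controls Lumen.
Lumen holds 100% of Orbis, so Ingrid controls Orbis.
So Ingrid already controls Orbis before the transaction.
After the purchase, Ingrid holds 32% of Orbis directly, and Lumen's stake falls to 68%.
Ingrid controlled Orbis already, so this is not a new person acquiring control; every other person's position is unchanged or reduced.
No new person acquires control, so the clause is not triggered.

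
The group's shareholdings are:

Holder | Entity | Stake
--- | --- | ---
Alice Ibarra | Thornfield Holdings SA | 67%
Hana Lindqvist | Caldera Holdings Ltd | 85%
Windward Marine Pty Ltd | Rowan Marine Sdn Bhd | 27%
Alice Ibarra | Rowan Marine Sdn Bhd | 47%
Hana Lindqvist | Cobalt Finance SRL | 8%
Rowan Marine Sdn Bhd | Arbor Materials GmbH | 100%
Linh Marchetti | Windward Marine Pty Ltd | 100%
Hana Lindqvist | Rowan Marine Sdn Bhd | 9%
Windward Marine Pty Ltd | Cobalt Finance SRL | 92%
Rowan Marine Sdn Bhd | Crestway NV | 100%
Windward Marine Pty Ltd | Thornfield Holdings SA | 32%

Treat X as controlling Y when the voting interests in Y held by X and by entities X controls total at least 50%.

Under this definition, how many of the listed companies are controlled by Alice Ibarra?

Alice holds 67% of Thornfield, so Alice controls Thornfield.
No other company's threshold is met.
Alice controls 1 company.

1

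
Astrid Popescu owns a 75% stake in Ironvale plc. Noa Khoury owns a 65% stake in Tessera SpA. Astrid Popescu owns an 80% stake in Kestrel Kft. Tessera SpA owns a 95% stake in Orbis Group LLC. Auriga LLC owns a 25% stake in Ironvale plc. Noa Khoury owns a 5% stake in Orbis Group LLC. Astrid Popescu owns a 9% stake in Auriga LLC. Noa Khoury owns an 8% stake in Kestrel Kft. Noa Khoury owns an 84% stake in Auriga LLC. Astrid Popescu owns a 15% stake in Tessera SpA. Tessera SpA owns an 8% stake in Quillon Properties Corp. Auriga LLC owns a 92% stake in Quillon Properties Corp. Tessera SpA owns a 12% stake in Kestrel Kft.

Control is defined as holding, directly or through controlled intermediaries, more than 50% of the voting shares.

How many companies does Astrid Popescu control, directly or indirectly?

2

Astrid holds 75% of Ironvale, so Astrid controls Ironvale.
Astrid holds 80% of Kestrel, so Astrid controls Kestrel.
No other company's threshold is met.
Astrid controls 2 companies.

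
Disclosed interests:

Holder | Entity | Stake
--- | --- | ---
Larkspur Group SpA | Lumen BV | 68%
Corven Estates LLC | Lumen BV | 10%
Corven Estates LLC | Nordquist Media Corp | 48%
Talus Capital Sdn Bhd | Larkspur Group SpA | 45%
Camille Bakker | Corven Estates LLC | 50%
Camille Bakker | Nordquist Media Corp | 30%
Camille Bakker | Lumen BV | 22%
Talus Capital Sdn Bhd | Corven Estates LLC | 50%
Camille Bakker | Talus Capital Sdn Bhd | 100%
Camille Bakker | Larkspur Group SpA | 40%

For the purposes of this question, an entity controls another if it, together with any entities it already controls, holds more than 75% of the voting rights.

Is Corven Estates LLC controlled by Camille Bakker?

Yes

Camille holds 100% of Talus, so Camille controls Talus.
Camille and Talus together hold 50% + 50% = 100% of Corven, so Camille controls Corven.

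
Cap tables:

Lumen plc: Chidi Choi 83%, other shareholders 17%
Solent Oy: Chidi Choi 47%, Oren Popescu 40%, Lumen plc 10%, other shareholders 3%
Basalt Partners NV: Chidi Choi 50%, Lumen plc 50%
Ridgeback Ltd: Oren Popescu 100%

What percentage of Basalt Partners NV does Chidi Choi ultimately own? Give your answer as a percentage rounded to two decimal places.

Chidi reaches Basalt along 2 paths.
Direct stake: 50% = 50%.
Via Lumen: 83% × 50% = 41.5%.
Total: 50% + 41.5% = 91.5%.
Rounded: 91.50%.

91.50%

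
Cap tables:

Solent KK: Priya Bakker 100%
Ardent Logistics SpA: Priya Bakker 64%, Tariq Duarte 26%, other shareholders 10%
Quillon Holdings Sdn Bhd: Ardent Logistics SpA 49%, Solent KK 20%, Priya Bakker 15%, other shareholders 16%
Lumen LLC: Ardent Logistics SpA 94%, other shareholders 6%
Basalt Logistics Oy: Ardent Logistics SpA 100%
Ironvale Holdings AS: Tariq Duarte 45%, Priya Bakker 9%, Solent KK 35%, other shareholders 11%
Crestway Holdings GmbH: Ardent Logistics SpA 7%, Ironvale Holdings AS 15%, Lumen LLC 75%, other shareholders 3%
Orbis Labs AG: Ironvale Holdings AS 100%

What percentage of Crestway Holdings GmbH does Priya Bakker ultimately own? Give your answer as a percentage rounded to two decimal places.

56.20%

Priya reaches Crestway along 4 paths.
Via Ardent: 64% × 7% = 4.48%.
Via Ironvale: 9% × 15% = 1.35%.
Via Solent → Ironvale: 100% × 35% × 15% = 5.25%.
Via Ardent → Lumen: 64% × 94% × 75% = 45.12%.
Total: 4.48% + 1.35% + 5.25% + 45.12% = 56.2%.
Rounded: 56.20%.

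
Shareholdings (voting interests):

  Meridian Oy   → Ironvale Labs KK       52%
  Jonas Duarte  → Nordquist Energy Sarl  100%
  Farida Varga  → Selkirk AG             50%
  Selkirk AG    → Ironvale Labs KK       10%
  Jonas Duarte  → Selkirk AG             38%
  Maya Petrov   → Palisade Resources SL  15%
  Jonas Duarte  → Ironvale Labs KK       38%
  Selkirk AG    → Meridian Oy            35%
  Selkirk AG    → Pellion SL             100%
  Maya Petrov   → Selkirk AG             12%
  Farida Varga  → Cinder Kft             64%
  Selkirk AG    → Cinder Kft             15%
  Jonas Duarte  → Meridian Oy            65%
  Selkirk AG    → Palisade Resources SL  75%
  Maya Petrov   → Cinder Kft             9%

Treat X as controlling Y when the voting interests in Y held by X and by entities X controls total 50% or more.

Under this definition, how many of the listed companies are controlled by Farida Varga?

4

Farida holds 50% of Selkirk, so Farida controls Selkirk.
Farida and Selkirk together hold 64% + 15% = 79% of Cinder, so Farida controls Cinder.
Selkirk holds 75% of Palisade, so Farida controls Palisade.
Selkirk holds 100% of Pellion, so Farida controls Pellion.
No other company's threshold is met.
Farida controls 4 companies.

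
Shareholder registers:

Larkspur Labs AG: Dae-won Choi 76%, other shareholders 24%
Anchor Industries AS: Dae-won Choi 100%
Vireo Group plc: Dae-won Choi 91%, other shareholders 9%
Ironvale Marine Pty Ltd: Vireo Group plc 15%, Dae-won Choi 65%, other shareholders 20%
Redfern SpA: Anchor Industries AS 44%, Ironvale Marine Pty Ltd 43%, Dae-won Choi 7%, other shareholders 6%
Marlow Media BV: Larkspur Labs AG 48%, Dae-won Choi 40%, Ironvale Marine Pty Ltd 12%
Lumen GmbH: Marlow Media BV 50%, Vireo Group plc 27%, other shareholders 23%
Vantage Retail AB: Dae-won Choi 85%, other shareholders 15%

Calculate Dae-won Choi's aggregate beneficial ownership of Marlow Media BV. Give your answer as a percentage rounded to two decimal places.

85.92%

Dae-won reaches Marlow along 4 paths.
Via Larkspur: 76% × 48% = 36.48%.
Direct stake: 40% = 40%.
Via Vireo → Ironvale: 91% × 15% × 12% = 1.638%.
Via Ironvale: 65% × 12% = 7.8%.
Total: 36.48% + 40% + 1.638% + 7.8% = 85.918%.
Rounded: 85.92%.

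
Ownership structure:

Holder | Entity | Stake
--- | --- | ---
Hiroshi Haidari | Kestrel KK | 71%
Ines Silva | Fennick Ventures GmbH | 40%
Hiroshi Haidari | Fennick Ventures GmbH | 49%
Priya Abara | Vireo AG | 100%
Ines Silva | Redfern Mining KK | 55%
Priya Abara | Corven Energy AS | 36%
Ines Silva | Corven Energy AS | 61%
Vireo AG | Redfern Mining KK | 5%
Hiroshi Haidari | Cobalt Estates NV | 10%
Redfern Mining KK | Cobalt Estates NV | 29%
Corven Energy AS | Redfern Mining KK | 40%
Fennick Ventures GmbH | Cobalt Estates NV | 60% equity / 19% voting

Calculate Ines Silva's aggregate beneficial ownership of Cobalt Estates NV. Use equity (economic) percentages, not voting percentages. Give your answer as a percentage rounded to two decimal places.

47.03%

Ines reaches Cobalt along 3 paths.
Via Fennick: 40% × 60% = 24%.
Via Corven → Redfern: 61% × 40% × 29% = 7.076%.
Via Redfern: 55% × 29% = 15.95%.
Total: 24% + 7.076% + 15.95% = 47.026%.
Rounded: 47.03%.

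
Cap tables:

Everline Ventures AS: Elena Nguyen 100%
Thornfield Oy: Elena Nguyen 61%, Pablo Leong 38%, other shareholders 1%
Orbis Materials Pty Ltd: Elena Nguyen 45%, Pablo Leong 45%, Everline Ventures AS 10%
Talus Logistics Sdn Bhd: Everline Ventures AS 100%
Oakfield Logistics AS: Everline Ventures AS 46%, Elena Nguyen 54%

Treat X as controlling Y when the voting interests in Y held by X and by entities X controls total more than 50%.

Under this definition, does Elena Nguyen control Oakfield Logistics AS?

Yes

Elena holds 100% of Everline, so Elena controls Everline.
Everline and Elena together hold 46% + 54% = 100% of Oakfield, so Elena controls Oakfield.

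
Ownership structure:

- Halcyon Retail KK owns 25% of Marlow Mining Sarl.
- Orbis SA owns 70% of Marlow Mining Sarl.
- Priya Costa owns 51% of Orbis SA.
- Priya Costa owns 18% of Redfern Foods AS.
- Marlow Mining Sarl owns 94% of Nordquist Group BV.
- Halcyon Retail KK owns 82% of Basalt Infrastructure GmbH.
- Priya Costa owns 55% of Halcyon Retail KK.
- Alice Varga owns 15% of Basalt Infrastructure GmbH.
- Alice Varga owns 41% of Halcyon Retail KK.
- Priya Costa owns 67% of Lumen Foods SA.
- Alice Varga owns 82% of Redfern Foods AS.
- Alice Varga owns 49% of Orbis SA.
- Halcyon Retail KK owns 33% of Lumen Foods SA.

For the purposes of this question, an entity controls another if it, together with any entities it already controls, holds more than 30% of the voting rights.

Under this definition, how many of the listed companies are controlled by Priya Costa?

Priya holds 51% of Orbis, so Priya controls Orbis.
Priya holds 55% of Halcyon, so Priya controls Halcyon.
Halcyon holds 82% of Basalt, so Priya controls Basalt.
Halcyon and Orbis together hold 25% + 70% = 95% of Marlow, so Priya controls Marlow.
Priya and Halcyon together hold 67% + 33% = 100% of Lumen, so Priya controls Lumen.
Marlow holds 94% of Nordquist, so Priya controls Nordquist.
No other company's threshold is met.
Priya controls 6 companies.

6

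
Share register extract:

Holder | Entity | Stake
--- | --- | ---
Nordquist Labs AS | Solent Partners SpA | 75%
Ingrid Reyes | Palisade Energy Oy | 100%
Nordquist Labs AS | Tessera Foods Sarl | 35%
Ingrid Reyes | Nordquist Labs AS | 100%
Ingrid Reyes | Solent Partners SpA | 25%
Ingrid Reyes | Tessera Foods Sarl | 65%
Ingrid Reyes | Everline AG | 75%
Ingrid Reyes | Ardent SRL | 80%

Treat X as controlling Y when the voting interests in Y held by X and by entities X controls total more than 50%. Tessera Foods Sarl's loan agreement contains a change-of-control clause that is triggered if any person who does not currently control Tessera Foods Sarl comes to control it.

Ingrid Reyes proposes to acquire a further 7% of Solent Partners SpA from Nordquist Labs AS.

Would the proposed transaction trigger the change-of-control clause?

The purchase adds only to Ingrid's holdings (Nordquist's stake shrinks), so Ingrid is the only person who could newly come to control Tessera.
Ingrid holds 100% of Nordquist, so Ingrid controls Nordquist.
Ingrid and Nordquist together hold 65% + 35% = 100% of Tessera, so Ingrid controls Tessera.
So Ingrid already controls Tessera before the transaction.
After the purchase, Ingrid's direct stake in Solent rises to 25% + 7% = 32%, and Nordquist's stake falls to 68%.
Ingrid controlled Tessera already, so this is not a new person acquiring control; every other person's position is unchanged or reduced.
No new person acquires control, so the clause is not triggered.

No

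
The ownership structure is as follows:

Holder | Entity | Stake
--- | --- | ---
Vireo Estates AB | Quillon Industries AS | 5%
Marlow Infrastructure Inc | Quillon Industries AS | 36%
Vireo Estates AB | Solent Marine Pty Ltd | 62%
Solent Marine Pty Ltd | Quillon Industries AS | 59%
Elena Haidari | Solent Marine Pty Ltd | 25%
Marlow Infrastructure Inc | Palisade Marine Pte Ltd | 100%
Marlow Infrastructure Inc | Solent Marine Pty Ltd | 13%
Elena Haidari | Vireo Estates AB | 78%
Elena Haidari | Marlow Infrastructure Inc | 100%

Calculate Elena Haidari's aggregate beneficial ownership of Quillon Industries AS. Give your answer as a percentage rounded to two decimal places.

90.85%

Elena reaches Quillon along 5 paths.
Via Marlow → Solent: 100% × 13% × 59% = 7.67%.
Via Vireo → Solent: 78% × 62% × 59% = 28.5324%.
Via Solent: 25% × 59% = 14.75%.
Via Marlow: 100% × 36% = 36%.
Via Vireo: 78% × 5% = 3.9%.
Total: 7.67% + 28.5324% + 14.75% + 36% + 3.9% = 90.8524%.
Rounded: 90.85%.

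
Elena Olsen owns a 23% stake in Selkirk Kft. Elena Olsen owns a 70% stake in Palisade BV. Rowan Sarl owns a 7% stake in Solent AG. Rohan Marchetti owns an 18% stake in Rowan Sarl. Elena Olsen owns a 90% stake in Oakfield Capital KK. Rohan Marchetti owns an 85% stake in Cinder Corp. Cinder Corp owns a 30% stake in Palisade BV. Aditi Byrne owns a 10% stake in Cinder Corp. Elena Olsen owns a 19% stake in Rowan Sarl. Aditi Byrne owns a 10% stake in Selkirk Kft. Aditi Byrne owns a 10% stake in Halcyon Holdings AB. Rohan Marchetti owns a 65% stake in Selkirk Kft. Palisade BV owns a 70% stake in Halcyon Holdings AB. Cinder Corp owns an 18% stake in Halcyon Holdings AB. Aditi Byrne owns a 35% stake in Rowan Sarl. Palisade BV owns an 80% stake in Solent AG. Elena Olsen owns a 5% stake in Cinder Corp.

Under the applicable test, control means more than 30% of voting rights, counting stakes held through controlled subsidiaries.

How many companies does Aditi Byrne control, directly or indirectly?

1

Aditi holds 35% of Rowan, so Aditi controls Rowan.
No other company's threshold is met.
Aditi controls 1 company.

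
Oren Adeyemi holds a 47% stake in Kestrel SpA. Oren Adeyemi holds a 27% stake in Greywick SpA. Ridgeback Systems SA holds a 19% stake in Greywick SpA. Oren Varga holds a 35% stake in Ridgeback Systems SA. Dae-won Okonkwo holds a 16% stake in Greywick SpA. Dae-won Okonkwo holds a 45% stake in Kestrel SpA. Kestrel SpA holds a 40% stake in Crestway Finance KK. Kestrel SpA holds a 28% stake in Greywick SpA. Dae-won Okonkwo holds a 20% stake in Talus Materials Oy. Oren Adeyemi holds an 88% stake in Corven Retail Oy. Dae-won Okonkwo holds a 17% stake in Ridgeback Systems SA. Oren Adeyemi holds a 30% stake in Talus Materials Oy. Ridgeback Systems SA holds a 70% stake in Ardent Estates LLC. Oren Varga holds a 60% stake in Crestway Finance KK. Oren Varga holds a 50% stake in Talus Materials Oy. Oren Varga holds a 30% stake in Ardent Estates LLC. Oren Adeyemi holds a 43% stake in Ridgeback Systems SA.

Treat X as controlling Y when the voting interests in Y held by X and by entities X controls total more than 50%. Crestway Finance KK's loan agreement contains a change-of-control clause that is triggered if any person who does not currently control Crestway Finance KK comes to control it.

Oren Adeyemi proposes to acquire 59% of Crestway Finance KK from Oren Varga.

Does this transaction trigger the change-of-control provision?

The purchase adds only to Oren Adeyemi's holdings (Oren Varga's stake shrinks), so Oren Adeyemi is the only person who could newly come to control Crestway.
Oren Adeyemi holds 88% of Corven, so Oren Adeyemi controls Corven.
Neither Oren Adeyemi nor any entity Oren Adeyemi controls holds any voting interest in Crestway.
So before the transaction, Oren Adeyemi does not control Crestway.
After the purchase, Oren Adeyemi holds 59% of Crestway directly, and Oren Varga's stake falls to 1%.
Oren Adeyemi holds 59% of Crestway, so Oren Adeyemi controls Crestway.
Oren Adeyemi did not control Crestway before and does after, so the clause is triggered.

Yes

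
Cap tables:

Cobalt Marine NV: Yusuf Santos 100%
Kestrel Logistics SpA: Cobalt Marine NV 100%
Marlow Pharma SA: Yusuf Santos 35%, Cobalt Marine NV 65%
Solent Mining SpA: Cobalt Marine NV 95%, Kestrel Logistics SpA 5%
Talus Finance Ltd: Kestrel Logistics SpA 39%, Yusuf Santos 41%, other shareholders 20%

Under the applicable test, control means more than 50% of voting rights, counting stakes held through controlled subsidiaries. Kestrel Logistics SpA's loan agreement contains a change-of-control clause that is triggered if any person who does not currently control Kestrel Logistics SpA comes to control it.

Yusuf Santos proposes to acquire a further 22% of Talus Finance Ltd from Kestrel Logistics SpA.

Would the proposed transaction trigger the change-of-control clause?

No

The purchase adds only to Yusuf's holdings (Kestrel's stake shrinks), so Yusuf is the only person who could newly come to control Kestrel.
Yusuf holds 100% of Cobalt, so Yusuf controls Cobalt.
Cobalt holds 100% of Kestrel, so Yusuf controls Kestrel.
So Yusuf already controls Kestrel before the transaction.
After the purchase, Yusuf's direct stake in Talus rises to 41% + 22% = 63%, and Kestrel's stake falls to 17%.
Yusuf controlled Kestrel already, so this is not a new person acquiring control; every other person's position is unchanged or reduced.
No new person acquires control, so the clause is not triggered.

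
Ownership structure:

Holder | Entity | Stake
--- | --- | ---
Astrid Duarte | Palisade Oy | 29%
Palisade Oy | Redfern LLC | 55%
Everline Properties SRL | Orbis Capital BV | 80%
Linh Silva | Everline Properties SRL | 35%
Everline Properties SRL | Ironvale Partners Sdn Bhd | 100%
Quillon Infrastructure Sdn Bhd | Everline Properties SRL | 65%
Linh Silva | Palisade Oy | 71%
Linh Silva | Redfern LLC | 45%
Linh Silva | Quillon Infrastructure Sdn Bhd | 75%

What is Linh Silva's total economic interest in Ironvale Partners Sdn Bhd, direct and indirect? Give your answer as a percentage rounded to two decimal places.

83.75%

Linh reaches Ironvale along 2 paths.
Via Quillon → Everline: 75% × 65% × 100% = 48.75%.
Via Everline: 35% × 100% = 35%.
Total: 48.75% + 35% = 83.75%.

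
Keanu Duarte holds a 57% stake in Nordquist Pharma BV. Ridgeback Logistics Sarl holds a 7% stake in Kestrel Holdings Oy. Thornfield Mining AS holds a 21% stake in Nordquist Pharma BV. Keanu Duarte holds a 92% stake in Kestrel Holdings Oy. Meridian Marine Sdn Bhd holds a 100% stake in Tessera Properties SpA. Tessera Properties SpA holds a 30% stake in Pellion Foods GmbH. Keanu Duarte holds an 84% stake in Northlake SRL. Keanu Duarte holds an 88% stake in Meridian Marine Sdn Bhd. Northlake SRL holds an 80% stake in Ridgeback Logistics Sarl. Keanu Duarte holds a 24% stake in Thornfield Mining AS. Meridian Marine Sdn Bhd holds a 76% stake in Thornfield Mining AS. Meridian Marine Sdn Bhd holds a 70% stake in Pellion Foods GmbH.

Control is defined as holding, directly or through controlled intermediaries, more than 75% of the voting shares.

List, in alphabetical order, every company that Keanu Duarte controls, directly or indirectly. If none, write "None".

Keanu holds 84% of Northlake, so Keanu controls Northlake.
Keanu holds 88% of Meridian, so Keanu controls Meridian.
Northlake holds 80% of Ridgeback, so Keanu controls Ridgeback.
Keanu and Meridian together hold 24% + 76% = 100% of Thornfield, so Keanu controls Thornfield.
Keanu and Ridgeback together hold 92% + 7% = 99% of Kestrel, so Keanu controls Kestrel.
Meridian holds 100% of Tessera, so Keanu controls Tessera.
Meridian and Tessera together hold 70% + 30% = 100% of Pellion, so Keanu controls Pellion.
Keanu and Thornfield together hold 57% + 21% = 78% of Nordquist, so Keanu controls Nordquist.

Kestrel Holdings Oy, Meridian Marine Sdn Bhd, Nordquist Pharma BV, Northlake SRL, Pellion Foods GmbH, Ridgeback Logistics Sarl, Tessera Properties SpA, Thornfield Mining AS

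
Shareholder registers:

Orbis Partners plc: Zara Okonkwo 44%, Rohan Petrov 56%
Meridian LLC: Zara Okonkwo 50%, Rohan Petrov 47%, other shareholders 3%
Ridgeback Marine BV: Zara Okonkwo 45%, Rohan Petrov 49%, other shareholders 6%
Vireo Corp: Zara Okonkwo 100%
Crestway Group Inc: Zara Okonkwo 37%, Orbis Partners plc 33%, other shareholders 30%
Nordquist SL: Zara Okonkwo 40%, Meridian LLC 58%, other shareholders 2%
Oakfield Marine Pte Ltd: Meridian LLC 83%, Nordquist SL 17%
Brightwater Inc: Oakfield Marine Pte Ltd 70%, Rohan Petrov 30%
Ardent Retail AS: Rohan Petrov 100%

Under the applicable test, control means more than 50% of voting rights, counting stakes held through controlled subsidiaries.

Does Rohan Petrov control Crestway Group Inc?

No

Rohan holds 56% of Orbis, so Rohan controls Orbis.
Rohan holds 100% of Ardent, so Rohan controls Ardent.
In Crestway, Rohan's side holds only 33%, not > 50%.
So Rohan does not control Crestway.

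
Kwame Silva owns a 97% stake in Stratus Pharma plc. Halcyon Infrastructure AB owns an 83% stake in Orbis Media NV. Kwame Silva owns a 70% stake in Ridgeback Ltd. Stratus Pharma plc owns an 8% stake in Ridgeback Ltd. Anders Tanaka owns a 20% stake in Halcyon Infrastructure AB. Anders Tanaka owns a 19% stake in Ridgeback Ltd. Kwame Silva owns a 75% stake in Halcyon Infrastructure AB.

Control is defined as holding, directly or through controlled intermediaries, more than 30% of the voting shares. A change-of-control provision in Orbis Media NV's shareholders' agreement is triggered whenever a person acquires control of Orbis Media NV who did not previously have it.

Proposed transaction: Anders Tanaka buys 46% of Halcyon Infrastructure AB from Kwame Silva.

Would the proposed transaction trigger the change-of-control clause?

Yes

The purchase adds only to Anders's holdings (Kwame's stake shrinks), so Anders is the only person who could newly come to control Orbis.
Anders's largest direct stake is 20% in Halcyon, which does not meet the threshold, so Anders controls no company.
Neither Anders nor any entity Anders controls holds any voting interest in Orbis.
So before the transaction, Anders does not control Orbis.
After the purchase, Anders's direct stake in Halcyon rises to 20% + 46% = 66%, and Kwame's stake falls to 29%.
Anders holds 66% of Halcyon, so Anders controls Halcyon.
Halcyon holds 83% of Orbis, so Anders controls Orbis.
Anders did not control Orbis before and does after, so the clause is triggered.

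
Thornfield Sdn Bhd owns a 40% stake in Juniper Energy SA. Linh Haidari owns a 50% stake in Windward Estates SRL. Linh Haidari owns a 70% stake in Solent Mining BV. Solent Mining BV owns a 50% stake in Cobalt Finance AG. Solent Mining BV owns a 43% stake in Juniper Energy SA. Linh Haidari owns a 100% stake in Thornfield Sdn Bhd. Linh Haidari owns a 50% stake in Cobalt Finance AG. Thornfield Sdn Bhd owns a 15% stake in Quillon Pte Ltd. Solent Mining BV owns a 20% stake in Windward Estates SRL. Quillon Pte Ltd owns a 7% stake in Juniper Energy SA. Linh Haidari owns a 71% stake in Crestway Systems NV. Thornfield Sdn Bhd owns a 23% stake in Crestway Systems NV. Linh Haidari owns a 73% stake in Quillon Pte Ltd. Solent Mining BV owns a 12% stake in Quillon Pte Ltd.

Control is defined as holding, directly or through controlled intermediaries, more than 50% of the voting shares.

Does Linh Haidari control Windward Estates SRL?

Yes

Linh holds 70% of Solent, so Linh controls Solent.
Solent and Linh together hold 20% + 50% = 70% of Windward, so Linh controls Windward.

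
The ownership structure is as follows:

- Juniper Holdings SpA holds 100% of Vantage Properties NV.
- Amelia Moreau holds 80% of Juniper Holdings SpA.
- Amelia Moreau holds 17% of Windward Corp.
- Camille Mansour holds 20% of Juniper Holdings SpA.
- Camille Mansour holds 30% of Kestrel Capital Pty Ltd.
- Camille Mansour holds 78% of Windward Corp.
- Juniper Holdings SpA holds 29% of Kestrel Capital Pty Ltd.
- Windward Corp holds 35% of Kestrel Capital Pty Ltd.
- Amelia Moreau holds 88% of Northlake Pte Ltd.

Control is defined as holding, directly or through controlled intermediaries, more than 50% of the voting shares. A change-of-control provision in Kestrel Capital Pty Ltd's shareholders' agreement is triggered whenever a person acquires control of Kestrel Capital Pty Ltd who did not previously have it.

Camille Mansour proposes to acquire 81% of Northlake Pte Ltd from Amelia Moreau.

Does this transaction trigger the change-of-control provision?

The purchase adds only to Camille's holdings (Amelia's stake shrinks), so Camille is the only person who could newly come to control Kestrel.
Camille holds 78% of Windward, so Camille controls Windward.
Camille and Windward together hold 30% + 35% = 65% of Kestrel, so Camille controls Kestrel.
So Camille already controls Kestrel before the transaction.
After the purchase, Camille holds 81% of Northlake directly, and Amelia's stake falls to 7%.
Camille controlled Kestrel already, so this is not a new person acquiring control; every other person's position is unchanged or reduced.
No new person acquires control, so the clause is not triggered.

No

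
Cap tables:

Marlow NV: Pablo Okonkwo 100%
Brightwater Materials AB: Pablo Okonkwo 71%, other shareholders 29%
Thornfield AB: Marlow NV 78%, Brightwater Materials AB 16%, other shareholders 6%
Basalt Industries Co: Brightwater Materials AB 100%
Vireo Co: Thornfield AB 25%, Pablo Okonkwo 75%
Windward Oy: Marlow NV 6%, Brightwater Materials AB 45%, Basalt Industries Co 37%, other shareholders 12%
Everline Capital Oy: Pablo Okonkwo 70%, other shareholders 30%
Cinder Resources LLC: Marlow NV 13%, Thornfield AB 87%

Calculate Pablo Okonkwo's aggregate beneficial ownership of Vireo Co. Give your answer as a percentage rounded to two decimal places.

97.34%

Pablo reaches Vireo along 3 paths.
Via Marlow → Thornfield: 100% × 78% × 25% = 19.5%.
Via Brightwater → Thornfield: 71% × 16% × 25% = 2.84%.
Direct stake: 75% = 75%.
Total: 19.5% + 2.84% + 75% = 97.34%.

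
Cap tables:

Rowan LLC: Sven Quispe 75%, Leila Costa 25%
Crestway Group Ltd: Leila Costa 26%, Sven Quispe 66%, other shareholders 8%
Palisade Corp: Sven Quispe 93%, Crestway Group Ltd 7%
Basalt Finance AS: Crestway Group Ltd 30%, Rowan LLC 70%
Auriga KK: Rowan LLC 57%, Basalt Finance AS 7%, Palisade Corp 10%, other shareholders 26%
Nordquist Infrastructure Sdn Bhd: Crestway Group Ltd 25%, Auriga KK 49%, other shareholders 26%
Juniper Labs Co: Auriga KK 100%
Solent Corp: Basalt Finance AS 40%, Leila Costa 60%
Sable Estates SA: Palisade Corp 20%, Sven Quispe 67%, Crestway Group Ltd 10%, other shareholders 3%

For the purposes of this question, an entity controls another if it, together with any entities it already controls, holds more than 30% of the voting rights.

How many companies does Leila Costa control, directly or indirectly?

1

Leila holds 60% of Solent, so Leila controls Solent.
No other company's threshold is met.
Leila controls 1 company.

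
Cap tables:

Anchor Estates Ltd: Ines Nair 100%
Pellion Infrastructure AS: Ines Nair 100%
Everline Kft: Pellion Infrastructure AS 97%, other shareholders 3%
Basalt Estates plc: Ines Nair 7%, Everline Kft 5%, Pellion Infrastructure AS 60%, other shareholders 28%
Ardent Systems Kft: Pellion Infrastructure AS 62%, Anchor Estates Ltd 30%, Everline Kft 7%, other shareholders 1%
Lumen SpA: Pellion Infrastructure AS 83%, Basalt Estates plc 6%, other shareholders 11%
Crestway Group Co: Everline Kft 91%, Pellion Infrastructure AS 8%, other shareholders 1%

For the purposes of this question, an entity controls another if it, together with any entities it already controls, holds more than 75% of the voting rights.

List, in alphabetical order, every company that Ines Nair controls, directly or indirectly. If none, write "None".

Ines holds 100% of Anchor, so Ines controls Anchor.
Ines holds 100% of Pellion, so Ines controls Pellion.
Pellion holds 97% of Everline, so Ines controls Everline.
Pellion and Anchor and Everline together hold 62% + 30% + 7% = 99% of Ardent, so Ines controls Ardent.
Pellion holds 83% of Lumen, so Ines controls Lumen.
Everline and Pellion together hold 91% + 8% = 99% of Crestway, so Ines controls Crestway.
No other company's threshold is met.

Anchor Estates Ltd, Ardent Systems Kft, Crestway Group Co, Everline Kft, Lumen SpA, Pellion Infrastructure AS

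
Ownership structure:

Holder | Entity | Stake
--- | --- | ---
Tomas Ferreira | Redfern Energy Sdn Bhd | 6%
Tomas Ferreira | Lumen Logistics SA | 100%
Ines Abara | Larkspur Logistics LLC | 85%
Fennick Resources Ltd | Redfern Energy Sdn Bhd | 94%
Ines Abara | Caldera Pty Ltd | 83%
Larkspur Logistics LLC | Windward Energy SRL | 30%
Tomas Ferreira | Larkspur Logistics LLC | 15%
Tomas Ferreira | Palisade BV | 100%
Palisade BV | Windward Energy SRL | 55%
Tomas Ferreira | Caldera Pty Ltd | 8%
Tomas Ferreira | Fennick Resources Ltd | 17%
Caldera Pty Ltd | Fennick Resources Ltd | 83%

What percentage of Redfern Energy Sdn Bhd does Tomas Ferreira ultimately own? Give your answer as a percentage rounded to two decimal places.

Tomas reaches Redfern along 3 paths.
Via Caldera → Fennick: 8% × 83% × 94% = 6.2416%.
Via Fennick: 17% × 94% = 15.98%.
Direct stake: 6% = 6%.
Total: 6.2416% + 15.98% + 6% = 28.2216%.
Rounded: 28.22%.

28.22%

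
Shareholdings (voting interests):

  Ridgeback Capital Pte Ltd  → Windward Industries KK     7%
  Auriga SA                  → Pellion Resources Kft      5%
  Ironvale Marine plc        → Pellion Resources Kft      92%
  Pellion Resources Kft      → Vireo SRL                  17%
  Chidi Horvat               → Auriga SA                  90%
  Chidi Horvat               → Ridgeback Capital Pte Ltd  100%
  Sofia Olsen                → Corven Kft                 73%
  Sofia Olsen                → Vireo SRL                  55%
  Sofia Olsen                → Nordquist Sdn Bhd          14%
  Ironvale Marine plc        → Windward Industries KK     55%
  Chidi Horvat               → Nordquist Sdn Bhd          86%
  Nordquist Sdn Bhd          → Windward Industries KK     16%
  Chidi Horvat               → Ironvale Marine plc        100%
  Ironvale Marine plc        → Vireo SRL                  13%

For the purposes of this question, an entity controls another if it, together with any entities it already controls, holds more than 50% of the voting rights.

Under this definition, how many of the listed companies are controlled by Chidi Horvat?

Chidi holds 100% of Ironvale, so Chidi controls Ironvale.
Chidi holds 90% of Auriga, so Chidi controls Auriga.
Chidi holds 86% of Nordquist, so Chidi controls Nordquist.
Chidi holds 100% of Ridgeback, so Chidi controls Ridgeback.
Auriga and Ironvale together hold 5% + 92% = 97% of Pellion, so Chidi controls Pellion.
Ironvale and Ridgeback and Nordquist together hold 55% + 7% + 16% = 78% of Windward, so Chidi controls Windward.
No other company's threshold is met.
Chidi controls 6 companies.

6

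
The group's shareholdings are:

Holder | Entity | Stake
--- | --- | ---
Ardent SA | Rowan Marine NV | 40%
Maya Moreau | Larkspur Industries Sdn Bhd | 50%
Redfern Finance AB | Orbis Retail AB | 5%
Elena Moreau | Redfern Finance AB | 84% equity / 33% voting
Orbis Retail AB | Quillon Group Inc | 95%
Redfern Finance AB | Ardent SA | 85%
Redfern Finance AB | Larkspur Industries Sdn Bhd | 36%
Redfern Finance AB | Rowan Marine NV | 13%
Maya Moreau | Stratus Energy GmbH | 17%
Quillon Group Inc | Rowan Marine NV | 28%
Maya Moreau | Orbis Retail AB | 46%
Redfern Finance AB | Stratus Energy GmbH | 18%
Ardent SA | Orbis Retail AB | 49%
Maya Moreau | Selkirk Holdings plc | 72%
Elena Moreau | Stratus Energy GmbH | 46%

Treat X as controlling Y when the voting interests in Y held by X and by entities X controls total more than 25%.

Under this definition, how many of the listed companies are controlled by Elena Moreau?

7

Elena holds 33% of Redfern, so Elena controls Redfern.
Redfern holds 85% of Ardent, so Elena controls Ardent.
Elena and Redfern together hold 46% + 18% = 64% of Stratus, so Elena controls Stratus.
Redfern holds 36% of Larkspur, so Elena controls Larkspur.
Ardent and Redfern together hold 49% + 5% = 54% of Orbis, so Elena controls Orbis.
Orbis holds 95% of Quillon, so Elena controls Quillon.
Ardent and Quillon and Redfern together hold 40% + 28% + 13% = 81% of Rowan, so Elena controls Rowan.
No other company's threshold is met.
Elena controls 7 companies.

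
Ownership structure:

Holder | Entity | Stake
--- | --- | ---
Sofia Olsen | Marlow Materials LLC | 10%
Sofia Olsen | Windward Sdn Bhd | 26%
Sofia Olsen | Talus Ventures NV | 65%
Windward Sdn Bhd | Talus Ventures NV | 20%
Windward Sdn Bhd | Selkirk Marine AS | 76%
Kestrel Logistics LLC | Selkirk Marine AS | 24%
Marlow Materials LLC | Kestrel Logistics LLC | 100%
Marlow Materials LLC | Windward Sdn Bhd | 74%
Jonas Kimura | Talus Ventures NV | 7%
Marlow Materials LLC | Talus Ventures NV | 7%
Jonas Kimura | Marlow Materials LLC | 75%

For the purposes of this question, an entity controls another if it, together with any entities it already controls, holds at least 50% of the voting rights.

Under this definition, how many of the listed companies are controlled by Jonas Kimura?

Jonas holds 75% of Marlow, so Jonas controls Marlow.
Marlow holds 100% of Kestrel, so Jonas controls Kestrel.
Marlow holds 74% of Windward, so Jonas controls Windward.
Kestrel and Windward together hold 24% + 76% = 100% of Selkirk, so Jonas controls Selkirk.
No other company's threshold is met.
Jonas controls 4 companies.

4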